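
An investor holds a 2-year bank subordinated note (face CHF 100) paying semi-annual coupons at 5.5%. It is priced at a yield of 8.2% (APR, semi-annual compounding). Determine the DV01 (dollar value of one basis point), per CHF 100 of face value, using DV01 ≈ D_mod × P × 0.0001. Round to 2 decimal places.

Periodic yield y = 0.041.
  t   CF        PV=CF/(1+0.041)^t    t·PV
  1         2.75         2.6417         2.6417
  2         2.75         2.5376         5.0753
  3         2.75         2.4377         7.3131
  4       102.75        87.4941       349.9765
  Σ                     95.1112       365.0066
P = 95.1112; D_Mac = 3.83768 half-year periods = 1.91884 yrs; D_mod = 1.84327 yrs.
DV01 ≈ 1.84327 × 95.1112 × 0.0001 = 0.017532.

CHF 0.02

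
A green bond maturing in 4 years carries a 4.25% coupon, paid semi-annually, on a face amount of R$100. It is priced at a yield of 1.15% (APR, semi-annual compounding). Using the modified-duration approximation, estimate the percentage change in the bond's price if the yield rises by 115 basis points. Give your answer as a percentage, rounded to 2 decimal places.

Periodic yield y = 0.00575. Modified duration first:
  t   CF        PV=CF/(1+0.00575)^t    t·PV
  1        2.125         2.1129         2.1129
  2        2.125         2.1008         4.2015
  3        2.125         2.0888         6.2663
  4        2.125         2.0768         8.3073
  5        2.125         2.0649        10.3247
  6        2.125         2.0531        12.3188
  7        2.125         2.0414        14.2898
  8      102.125        97.5465       780.3721
  Σ                    112.0852       838.1934
P = 112.0852; D_Mac = 7.47818 half-year periods = 3.73909 yrs; D_mod = 3.73909/(1+0.00575) = 3.71771 yrs.
ΔP/P ≈ -D_mod · Δy = -3.71771 × (+0.0115) = -0.042754 = -4.2754%.

-4.28%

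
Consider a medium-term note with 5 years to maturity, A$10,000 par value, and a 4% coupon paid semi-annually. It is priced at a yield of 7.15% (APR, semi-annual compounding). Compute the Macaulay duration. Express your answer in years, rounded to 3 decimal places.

Periodic yield y = 0.03575. Discount each cash flow and weight by its period:
  t   CF        PV=CF/(1+0.03575)^t    t·PV
  1       200.00       193.0968       193.0968
  2       200.00       186.4319       372.8637
  3       200.00       179.9970       539.9909
  4       200.00       173.7842       695.1367
  5       200.00       167.7858       838.9292
  6       200.00       161.9945       971.9672
  7       200.00       156.4031     1,094.8218
  8       200.00       151.0047     1,208.0376
  9       200.00       145.7926     1,312.1335
  10   10,200.00     7,178.7818    71,787.8178
  Σ                  8,695.0723    79,014.7951
Price P = Σ PV = 8,695.0723.
Macaulay duration = Σ(t·PV) / P = 79,014.7951 / 8,695.0723 = 9.08731 half-year periods.
In years: 9.08731 / 2 = 4.54365 years.

4.544 years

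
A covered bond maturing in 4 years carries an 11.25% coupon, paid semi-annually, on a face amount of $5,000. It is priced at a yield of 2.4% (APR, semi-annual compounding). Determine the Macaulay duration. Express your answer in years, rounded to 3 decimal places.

Periodic yield y = 0.012. Discount each cash flow and weight by its period:
  t   CF        PV=CF/(1+0.012)^t    t·PV
  1       281.25       277.9150       277.9150
  2       281.25       274.6196       549.2392
  3       281.25       271.3632       814.0897
  4       281.25       268.1455     1,072.5819
  5       281.25       264.9659     1,324.8294
  6       281.25       261.8240     1,570.9440
  7       281.25       258.7194     1,811.0356
  8     5,281.25     4,800.5680    38,404.5440
  Σ                  6,678.1206    45,825.1789
Price P = Σ PV = 6,678.1206.
Macaulay duration = Σ(t·PV) / P = 45,825.1789 / 6,678.1206 = 6.86199 half-year periods.
In years: 6.86199 / 2 = 3.43099 years.

3.431 years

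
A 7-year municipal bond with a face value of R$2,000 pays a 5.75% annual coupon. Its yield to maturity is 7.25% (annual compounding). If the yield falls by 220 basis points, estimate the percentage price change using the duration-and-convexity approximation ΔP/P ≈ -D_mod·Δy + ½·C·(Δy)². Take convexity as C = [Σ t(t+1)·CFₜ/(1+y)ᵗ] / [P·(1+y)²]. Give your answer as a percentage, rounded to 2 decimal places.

With y = 0.0725:
  t   CF        PV=CF/(1+0.0725)^t    t·PV        t(t+1)·PV
  1       115.00       107.2261       107.2261         214.4522
  2       115.00        99.9777       199.9554         599.8663
  3       115.00        93.2193       279.6580       1,118.6319
  4       115.00        86.9178       347.6711       1,738.3556
  5       115.00        81.0422       405.2111       2,431.2666
  6       115.00        75.5638       453.3831       3,173.6814
  7     2,115.00     1,295.7740     9,070.4181      72,563.3447
  Σ                  1,839.7210    10,863.5229      81,839.5988
P = 1,839.7210; D_Mac = 5.90498 yrs; D_mod = 5.50581 yrs; C = 38.67381.
Duration effect: -5.50581 × (-0.022) = +0.121128
Convexity effect: 0.5 × 38.67381 × (-0.022)² = +0.0093591
ΔP/P ≈ +0.121128 + 0.0093591 = +0.130487 = +13.0487%.

+13.05%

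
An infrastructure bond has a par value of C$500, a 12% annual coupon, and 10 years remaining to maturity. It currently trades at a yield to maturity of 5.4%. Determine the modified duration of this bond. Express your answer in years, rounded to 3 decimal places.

Periodic yield y = 0.054. First find Macaulay duration:
  t   CF        PV=CF/(1+0.054)^t    t·PV
  1        60.00        56.9260        56.9260
  2        60.00        54.0095       108.0190
  3        60.00        51.2424       153.7272
  4        60.00        48.6171       194.4683
  5        60.00        46.1263       230.6313
  6        60.00        43.7631       262.5783
  7        60.00        41.5209       290.6464
  8        60.00        39.3937       315.1493
  9        60.00        37.3754       336.3785
  10      560.00       330.9649     3,309.6489
  Σ                    749.9391     5,258.1731
P = 749.9391; Macaulay duration = 5,258.1731 / 749.9391 = 7.01147 years.
Modified duration = D_Mac / (1 + y) = 7.01147 / 1.054 = 6.65225 years.

6.652 years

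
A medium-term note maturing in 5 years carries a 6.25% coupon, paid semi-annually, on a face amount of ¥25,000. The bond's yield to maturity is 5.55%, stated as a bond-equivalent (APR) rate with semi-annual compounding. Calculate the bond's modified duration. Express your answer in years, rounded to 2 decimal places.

4.26 years

Periodic yield y = 0.02775. First find Macaulay duration:
  t   CF        PV=CF/(1+0.02775)^t    t·PV
  1       781.25       760.1557       760.1557
  2       781.25       739.6309     1,479.2618
  3       781.25       719.6603     2,158.9810
  4       781.25       700.2290     2,800.9160
  5       781.25       681.3223     3,406.6115
  6       781.25       662.9261     3,977.5566
  7       781.25       645.0266     4,515.1863
  8       781.25       627.6104     5,020.8834
  9       781.25       610.6645     5,495.9803
  10   25,781.25    19,607.8112   196,078.1116
  Σ                 25,755.0370   225,693.6443
P = 25,755.0370; Macaulay duration = 225,693.6443 / 25,755.0370 = 8.76309 half-year periods = 4.38154 years.
Modified duration = D_Mac / (1 + y) = 4.38154 / 1.02775 = 4.26324 years.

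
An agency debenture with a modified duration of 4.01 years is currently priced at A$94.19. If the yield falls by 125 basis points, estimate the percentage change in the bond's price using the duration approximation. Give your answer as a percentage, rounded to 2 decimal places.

+5.01%

Duration approximation: ΔP/P ≈ -D_mod · Δy = -4.01 × (-0.0125) = +0.050125.
As a percentage: +5.0125%.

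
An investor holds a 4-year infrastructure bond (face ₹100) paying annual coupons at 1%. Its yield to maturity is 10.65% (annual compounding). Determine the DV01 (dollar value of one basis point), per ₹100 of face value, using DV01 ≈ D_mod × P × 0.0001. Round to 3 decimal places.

₹0.025

Periodic yield y = 0.1065.
  t   CF        PV=CF/(1+0.1065)^t    t·PV
  1         1.00         0.9038         0.9038
  2         1.00         0.8168         1.6335
  3         1.00         0.7382         2.2145
  4       101.00        67.3776       269.5105
  Σ                     69.8363       274.2622
P = 69.8363; D_Mac = 3.92722 yrs; D_mod = 3.54922 yrs.
DV01 ≈ 3.54922 × 69.8363 × 0.0001 = 0.024786.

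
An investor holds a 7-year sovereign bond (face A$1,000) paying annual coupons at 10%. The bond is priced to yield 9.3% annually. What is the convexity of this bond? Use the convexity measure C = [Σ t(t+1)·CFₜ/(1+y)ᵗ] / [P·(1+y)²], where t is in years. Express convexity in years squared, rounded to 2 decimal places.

With y = 0.093:
  t   CF        PV=CF/(1+0.093)^t    t·PV        t(t+1)·PV
  1       100.00        91.4913        91.4913         182.9826
  2       100.00        83.7066       167.4132         502.2396
  3       100.00        76.5843       229.7528         919.0111
  4       100.00        70.0679       280.2718       1,401.3588
  5       100.00        64.1061       320.5304       1,923.1823
  6       100.00        58.6515       351.9089       2,463.3625
  7     1,100.00       590.2711     4,131.8980      33,055.1840
  Σ                  1,034.8788     5,573.2663      40,447.3208
P = 1,034.8788.
Convexity = Σ t(t+1)·PV / [P·(1+y)²] = 40,447.3208 / (1,034.8788 × 1.194649) = 32.71598.

32.72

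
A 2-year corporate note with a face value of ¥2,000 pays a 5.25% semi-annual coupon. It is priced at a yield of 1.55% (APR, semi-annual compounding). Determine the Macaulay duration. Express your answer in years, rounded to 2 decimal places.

Periodic yield y = 0.00775. Discount each cash flow and weight by its period:
  t   CF        PV=CF/(1+0.00775)^t    t·PV
  1        52.50        52.0963        52.0963
  2        52.50        51.6956       103.3912
  3        52.50        51.2981       153.8942
  4     2,052.50     1,990.0864     7,960.3457
  Σ                  2,145.1764     8,269.7274
Price P = Σ PV = 2,145.1764.
Macaulay duration = Σ(t·PV) / P = 8,269.7274 / 2,145.1764 = 3.85503 half-year periods.
In years: 3.85503 / 2 = 1.92752 years.

1.93 years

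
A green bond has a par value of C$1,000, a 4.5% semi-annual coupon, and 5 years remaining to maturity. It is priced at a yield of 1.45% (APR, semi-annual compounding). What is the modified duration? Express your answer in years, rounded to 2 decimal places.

4.54 years

Periodic yield y = 0.00725. First find Macaulay duration:
  t   CF        PV=CF/(1+0.00725)^t    t·PV
  1        22.50        22.3380        22.3380
  2        22.50        22.1773        44.3545
  3        22.50        22.0176        66.0529
  4        22.50        21.8592        87.4366
  5        22.50        21.7018       108.5091
  6        22.50        21.5456       129.2737
  7        22.50        21.3905       149.7337
  8        22.50        21.2366       169.8925
  9        22.50        21.0837       189.7534
  10    1,022.50       951.2410     9,512.4099
  Σ                  1,146.5913    10,479.7544
P = 1,146.5913; Macaulay duration = 10,479.7544 / 1,146.5913 = 9.13992 half-year periods = 4.56996 years.
Modified duration = D_Mac / (1 + y) = 4.56996 / 1.00725 = 4.53707 years.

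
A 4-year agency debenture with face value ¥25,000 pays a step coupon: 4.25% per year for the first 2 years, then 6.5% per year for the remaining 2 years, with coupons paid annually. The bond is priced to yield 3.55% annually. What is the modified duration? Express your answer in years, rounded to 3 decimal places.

3.626 years

Periodic yield y = 0.0355. First find Macaulay duration:
  t   CF        PV=CF/(1+0.0355)^t    t·PV
  1     1,062.50     1,026.0744     1,026.0744
  2     1,062.50       990.8975     1,981.7950
  3     1,625.00     1,463.5348     4,390.6044
  4    26,625.00    23,157.3683    92,629.4734
  Σ                 26,637.8750   100,027.9471
P = 26,637.8750; Macaulay duration = 100,027.9471 / 26,637.8750 = 3.75510 years.
Modified duration = D_Mac / (1 + y) = 3.75510 / 1.0355 = 3.62637 years.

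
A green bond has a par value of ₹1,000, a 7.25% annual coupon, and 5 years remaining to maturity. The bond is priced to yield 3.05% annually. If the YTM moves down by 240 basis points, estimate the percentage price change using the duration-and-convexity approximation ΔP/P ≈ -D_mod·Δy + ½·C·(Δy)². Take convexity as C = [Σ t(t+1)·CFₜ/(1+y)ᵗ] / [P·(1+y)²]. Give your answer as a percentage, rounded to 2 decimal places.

With y = 0.0305:
  t   CF        PV=CF/(1+0.0305)^t    t·PV        t(t+1)·PV
  1        72.50        70.3542        70.3542         140.7084
  2        72.50        68.2719       136.5438         409.6314
  3        72.50        66.2512       198.7537         795.0149
  4        72.50        64.2904       257.1615       1,285.8077
  5     1,072.50       922.9057     4,614.5284      27,687.1705
  Σ                  1,192.0734     5,277.3417      30,318.3329
P = 1,192.0734; D_Mac = 4.42703 yrs; D_mod = 4.29600 yrs; C = 23.95004.
Duration effect: -4.29600 × (-0.024) = +0.103104
Convexity effect: 0.5 × 23.95004 × (-0.024)² = +0.0068976
ΔP/P ≈ +0.103104 + 0.0068976 = +0.110002 = +11.0002%.

+11.00%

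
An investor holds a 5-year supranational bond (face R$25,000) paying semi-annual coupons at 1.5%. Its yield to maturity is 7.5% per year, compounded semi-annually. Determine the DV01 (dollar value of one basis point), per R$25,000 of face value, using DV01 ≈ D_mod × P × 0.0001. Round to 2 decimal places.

R$8.72

Periodic yield y = 0.0375.
  t   CF        PV=CF/(1+0.0375)^t    t·PV
  1       187.50       180.7229       180.7229
  2       187.50       174.1907       348.3815
  3       187.50       167.8947       503.6841
  4       187.50       161.8262       647.3048
  5       187.50       155.9771       779.8853
  6       187.50       150.3393       902.0360
  7       187.50       144.9054     1,014.3377
  8       187.50       139.6678     1,117.3428
  9       187.50       134.6196     1,211.5765
  10   25,187.50    17,430.2658   174,302.6579
  Σ                 18,840.4096   181,007.9295
P = 18,840.4096; D_Mac = 9.60743 half-year periods = 4.80372 yrs; D_mod = 4.63009 yrs.
DV01 ≈ 4.63009 × 18,840.4096 × 0.0001 = 8.723274.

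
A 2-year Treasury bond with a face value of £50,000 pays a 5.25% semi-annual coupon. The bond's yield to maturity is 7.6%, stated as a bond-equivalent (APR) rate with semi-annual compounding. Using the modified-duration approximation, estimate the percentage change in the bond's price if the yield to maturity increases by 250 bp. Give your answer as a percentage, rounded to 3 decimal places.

Periodic yield y = 0.038. Modified duration first:
  t   CF        PV=CF/(1+0.038)^t    t·PV
  1     1,312.50     1,264.4509     1,264.4509
  2     1,312.50     1,218.1608     2,436.3215
  3     1,312.50     1,173.5653     3,520.6958
  4    51,312.50    44,201.1695   176,804.6780
  Σ                 47,857.3464   184,026.1463
P = 47,857.3464; D_Mac = 3.84531 half-year periods = 1.92265 yrs; D_mod = 1.92265/(1+0.038) = 1.85227 yrs.
ΔP/P ≈ -D_mod · Δy = -1.85227 × (+0.025) = -0.046307 = -4.6307%.

-4.631%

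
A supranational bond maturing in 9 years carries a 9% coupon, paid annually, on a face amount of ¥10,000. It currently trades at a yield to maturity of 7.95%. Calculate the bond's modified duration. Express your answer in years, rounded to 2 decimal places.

Periodic yield y = 0.0795. First find Macaulay duration:
  t   CF        PV=CF/(1+0.0795)^t    t·PV
  1       900.00       833.7193       833.7193
  2       900.00       772.3199     1,544.6398
  3       900.00       715.4422     2,146.3267
  4       900.00       662.7533     2,651.0133
  5       900.00       613.9447     3,069.7237
  6       900.00       568.7306     3,412.3839
  7       900.00       526.8464     3,687.9245
  8       900.00       488.0466     3,904.3732
  9    10,900.00     5,475.4861    49,279.3746
  Σ                 10,657.2892    70,529.4789
P = 10,657.2892; Macaulay duration = 70,529.4789 / 10,657.2892 = 6.61796 years.
Modified duration = D_Mac / (1 + y) = 6.61796 / 1.0795 = 6.13058 years.

6.13 years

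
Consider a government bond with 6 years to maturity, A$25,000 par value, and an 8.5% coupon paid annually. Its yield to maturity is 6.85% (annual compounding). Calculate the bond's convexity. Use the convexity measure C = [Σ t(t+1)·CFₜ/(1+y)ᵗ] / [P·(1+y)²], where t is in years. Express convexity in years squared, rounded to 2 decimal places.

28.57

With y = 0.0685:
  t   CF        PV=CF/(1+0.0685)^t    t·PV        t(t+1)·PV
  1     2,125.00     1,988.7693     1,988.7693       3,977.5386
  2     2,125.00     1,861.2722     3,722.5443      11,167.6330
  3     2,125.00     1,741.9487     5,225.8460      20,903.3841
  4     2,125.00     1,630.2748     6,521.0994      32,605.4970
  5     2,125.00     1,525.7603     7,628.8013      45,772.8081
  6    27,125.00    18,227.3103   109,363.8620     765,547.0341
  Σ                 26,975.3356   134,450.9224     879,973.8948
P = 26,975.3356.
Convexity = Σ t(t+1)·PV / [P·(1+y)²] = 879,973.8948 / (26,975.3356 × 1.141692) = 28.57287.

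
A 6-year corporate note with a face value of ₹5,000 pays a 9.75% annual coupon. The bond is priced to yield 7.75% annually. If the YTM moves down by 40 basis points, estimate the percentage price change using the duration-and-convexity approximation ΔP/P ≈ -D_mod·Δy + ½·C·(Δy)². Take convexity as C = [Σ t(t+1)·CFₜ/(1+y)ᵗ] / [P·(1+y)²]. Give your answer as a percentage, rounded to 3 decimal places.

+1.830%

With y = 0.0775:
  t   CF        PV=CF/(1+0.0775)^t    t·PV        t(t+1)·PV
  1       487.50       452.4362       452.4362         904.8724
  2       487.50       419.8944       839.7888       2,519.3663
  3       487.50       389.6932     1,169.0795       4,676.3179
  4       487.50       361.6642     1,446.6567       7,233.2837
  5       487.50       335.6512     1,678.2561      10,069.5365
  6     5,487.50     3,506.4759    21,038.8555     147,271.9884
  Σ                  5,465.8151    26,625.0728     172,675.3653
P = 5,465.8151; D_Mac = 4.87120 yrs; D_mod = 4.52083 yrs; C = 27.21077.
Duration effect: -4.52083 × (-0.004) = +0.018083
Convexity effect: 0.5 × 27.21077 × (-0.004)² = +0.0002177
ΔP/P ≈ +0.018083 + 0.0002177 = +0.018301 = +1.8301%.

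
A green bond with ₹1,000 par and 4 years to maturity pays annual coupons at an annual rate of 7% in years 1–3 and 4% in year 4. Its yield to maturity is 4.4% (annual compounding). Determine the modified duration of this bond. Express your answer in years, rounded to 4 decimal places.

Periodic yield y = 0.044. First find Macaulay duration:
  t   CF        PV=CF/(1+0.044)^t    t·PV
  1        70.00        67.0498        67.0498
  2        70.00        64.2240       128.4479
  3        70.00        61.5172       184.5516
  4     1,040.00       875.4500     3,501.8000
  Σ                  1,068.2410     3,881.8493
P = 1,068.2410; Macaulay duration = 3,881.8493 / 1,068.2410 = 3.63387 years.
Modified duration = D_Mac / (1 + y) = 3.63387 / 1.044 = 3.48072 years.

3.4807 years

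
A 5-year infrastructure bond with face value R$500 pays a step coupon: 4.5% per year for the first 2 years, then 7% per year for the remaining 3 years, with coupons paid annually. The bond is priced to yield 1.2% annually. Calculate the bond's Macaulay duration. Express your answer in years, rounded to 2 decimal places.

4.58 years

Periodic yield y = 0.012. Discount each cash flow and weight by its year:
  t   CF        PV=CF/(1+0.012)^t    t·PV
  1        22.50        22.2332        22.2332
  2        22.50        21.9696        43.9391
  3        35.00        33.7696       101.3089
  4        35.00        33.3692       133.4769
  5       535.00       504.0240     2,520.1200
  Σ                    615.3656     2,821.0782
Price P = Σ PV = 615.3656.
Macaulay duration = Σ(t·PV) / P = 2,821.0782 / 615.3656 = 4.58439 years.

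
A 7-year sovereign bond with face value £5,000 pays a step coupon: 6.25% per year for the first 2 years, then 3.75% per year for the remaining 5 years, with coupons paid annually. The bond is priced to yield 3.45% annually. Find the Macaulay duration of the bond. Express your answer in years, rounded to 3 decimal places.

6.079 years

Periodic yield y = 0.0345. Discount each cash flow and weight by its year:
  t   CF        PV=CF/(1+0.0345)^t    t·PV
  1       312.50       302.0783       302.0783
  2       312.50       292.0042       584.0083
  3       187.50       169.3596       508.0788
  4       187.50       163.7115       654.8462
  5       187.50       158.2519       791.2593
  6       187.50       152.9742       917.8454
  7     5,187.50     4,091.1429    28,638.0000
  Σ                  5,329.5225    32,396.1162
Price P = Σ PV = 5,329.5225.
Macaulay duration = Σ(t·PV) / P = 32,396.1162 / 5,329.5225 = 6.07862 years.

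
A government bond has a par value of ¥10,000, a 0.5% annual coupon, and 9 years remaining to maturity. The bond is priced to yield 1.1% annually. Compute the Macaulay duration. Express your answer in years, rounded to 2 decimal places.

Periodic yield y = 0.011. Discount each cash flow and weight by its year:
  t   CF        PV=CF/(1+0.011)^t    t·PV
  1        50.00        49.4560        49.4560
  2        50.00        48.9179        97.8358
  3        50.00        48.3856       145.1569
  4        50.00        47.8592       191.4368
  5        50.00        47.3385       236.6924
  6        50.00        46.8234       280.9405
  7        50.00        46.3140       324.1977
  8        50.00        45.8100       366.4804
  9    10,050.00     9,107.6359    81,968.7233
  Σ                  9,488.5405    83,660.9197
Price P = Σ PV = 9,488.5405.
Macaulay duration = Σ(t·PV) / P = 83,660.9197 / 9,488.5405 = 8.81705 years.

8.82 years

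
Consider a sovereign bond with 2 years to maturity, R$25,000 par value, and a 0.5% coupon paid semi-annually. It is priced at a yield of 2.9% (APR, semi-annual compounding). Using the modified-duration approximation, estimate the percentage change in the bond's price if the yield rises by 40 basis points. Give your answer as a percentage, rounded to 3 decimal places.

Periodic yield y = 0.0145. Modified duration first:
  t   CF        PV=CF/(1+0.0145)^t    t·PV
  1        62.50        61.6067        61.6067
  2        62.50        60.7262       121.4523
  3        62.50        59.8582       179.5747
  4    25,062.50    23,660.0787    94,640.3147
  Σ                 23,842.2698    95,002.9485
P = 23,842.2698; D_Mac = 3.98464 half-year periods = 1.99232 yrs; D_mod = 1.99232/(1+0.0145) = 1.96385 yrs.
ΔP/P ≈ -D_mod · Δy = -1.96385 × (+0.004) = -0.007855 = -0.7855%.

-0.786%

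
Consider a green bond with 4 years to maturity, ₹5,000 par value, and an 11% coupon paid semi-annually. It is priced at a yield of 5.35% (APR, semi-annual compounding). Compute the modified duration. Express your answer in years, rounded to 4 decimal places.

3.3183 years

Periodic yield y = 0.02675. First find Macaulay duration:
  t   CF        PV=CF/(1+0.02675)^t    t·PV
  1       275.00       267.8354       267.8354
  2       275.00       260.8575       521.7149
  3       275.00       254.0613       762.1840
  4       275.00       247.4422       989.7690
  5       275.00       240.9956     1,204.9781
  6       275.00       234.7169     1,408.3016
  7       275.00       228.6018     1,600.2128
  8     5,275.00     4,270.7561    34,166.0489
  Σ                  6,005.2669    40,921.0448
P = 6,005.2669; Macaulay duration = 40,921.0448 / 6,005.2669 = 6.81419 half-year periods = 3.40710 years.
Modified duration = D_Mac / (1 + y) = 3.40710 / 1.02675 = 3.31833 years.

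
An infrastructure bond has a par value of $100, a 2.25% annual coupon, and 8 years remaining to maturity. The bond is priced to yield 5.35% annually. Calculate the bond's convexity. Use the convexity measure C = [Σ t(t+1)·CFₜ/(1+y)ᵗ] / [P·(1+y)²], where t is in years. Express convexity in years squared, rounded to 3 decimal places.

57.676

With y = 0.0535:
  t   CF        PV=CF/(1+0.0535)^t    t·PV        t(t+1)·PV
  1         2.25         2.1357         2.1357           4.2715
  2         2.25         2.0273         4.0546          12.1637
  3         2.25         1.9243         5.7730          23.0919
  4         2.25         1.8266         7.3064          36.5321
  5         2.25         1.7338         8.6692          52.0153
  6         2.25         1.6458         9.8748          69.1233
  7         2.25         1.5622        10.9355          87.4840
  8       102.25        67.3887       539.1095       4,851.9855
  Σ                     80.2445       587.8587       5,136.6673
P = 80.2445.
Convexity = Σ t(t+1)·PV / [P·(1+y)²] = 5,136.6673 / (80.2445 × 1.109862) = 57.67627.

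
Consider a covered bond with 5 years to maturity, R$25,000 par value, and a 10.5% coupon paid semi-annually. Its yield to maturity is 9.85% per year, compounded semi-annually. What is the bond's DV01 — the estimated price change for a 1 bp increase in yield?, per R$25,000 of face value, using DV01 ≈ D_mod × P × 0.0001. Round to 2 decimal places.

Periodic yield y = 0.04925.
  t   CF        PV=CF/(1+0.04925)^t    t·PV
  1     1,312.50     1,250.8935     1,250.8935
  2     1,312.50     1,192.1787     2,384.3574
  3     1,312.50     1,136.2199     3,408.6596
  4     1,312.50     1,082.8876     4,331.5506
  5     1,312.50     1,032.0588     5,160.2938
  6     1,312.50       983.6157     5,901.6941
  7     1,312.50       937.4464     6,562.1251
  8     1,312.50       893.4443     7,147.5545
  9     1,312.50       851.5076     7,663.5681
  10   26,312.50    16,269.4299   162,694.2987
  Σ                 25,629.6823   206,504.9954
P = 25,629.6823; D_Mac = 8.05726 half-year periods = 4.02863 yrs; D_mod = 3.83953 yrs.
DV01 ≈ 3.83953 × 25,629.6823 × 0.0001 = 9.840600.

R$9.84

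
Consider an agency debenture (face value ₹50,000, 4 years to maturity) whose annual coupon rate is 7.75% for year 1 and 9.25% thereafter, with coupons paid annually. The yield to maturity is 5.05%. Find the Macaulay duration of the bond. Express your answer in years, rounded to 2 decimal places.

3.59 years

Periodic yield y = 0.0505. Discount each cash flow and weight by its year:
  t   CF        PV=CF/(1+0.0505)^t    t·PV
  1     3,875.00     3,688.7197     3,688.7197
  2     4,625.00     4,191.0189     8,382.0379
  3     4,625.00     3,989.5468    11,968.6405
  4    54,625.00    44,854.6243   179,418.4970
  Σ                 56,723.9097   203,457.8951
Price P = Σ PV = 56,723.9097.
Macaulay duration = Σ(t·PV) / P = 203,457.8951 / 56,723.9097 = 3.58681 years.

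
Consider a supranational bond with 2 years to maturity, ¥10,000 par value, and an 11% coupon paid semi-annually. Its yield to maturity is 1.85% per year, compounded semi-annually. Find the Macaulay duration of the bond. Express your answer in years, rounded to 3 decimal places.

1.862 years

Periodic yield y = 0.00925. Discount each cash flow and weight by its period:
  t   CF        PV=CF/(1+0.00925)^t    t·PV
  1       550.00       544.9591       544.9591
  2       550.00       539.9645     1,079.9289
  3       550.00       535.0156     1,605.0467
  4    10,550.00    10,168.5125    40,674.0500
  Σ                 11,788.4517    43,903.9848
Price P = Σ PV = 11,788.4517.
Macaulay duration = Σ(t·PV) / P = 43,903.9848 / 11,788.4517 = 3.72432 half-year periods.
In years: 3.72432 / 2 = 1.86216 years.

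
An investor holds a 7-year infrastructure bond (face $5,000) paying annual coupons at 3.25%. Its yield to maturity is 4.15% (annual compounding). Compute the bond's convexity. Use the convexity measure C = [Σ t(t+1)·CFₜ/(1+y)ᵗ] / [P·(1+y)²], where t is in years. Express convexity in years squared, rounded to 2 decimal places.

45.30

With y = 0.0415:
  t   CF        PV=CF/(1+0.0415)^t    t·PV        t(t+1)·PV
  1       162.50       156.0250       156.0250         312.0499
  2       162.50       149.8079       299.6159         898.8476
  3       162.50       143.8386       431.5159       1,726.0636
  4       162.50       138.1072       552.4287       2,762.1437
  5       162.50       132.6041       663.0206       3,978.1234
  6       162.50       127.3203       763.9219       5,347.4534
  7     5,162.50     3,883.6953    27,185.8668     217,486.9344
  Σ                  4,731.3984    30,052.3947     232,511.6160
P = 4,731.3984.
Convexity = Σ t(t+1)·PV / [P·(1+y)²] = 232,511.6160 / (4,731.3984 × 1.084722) = 45.30400.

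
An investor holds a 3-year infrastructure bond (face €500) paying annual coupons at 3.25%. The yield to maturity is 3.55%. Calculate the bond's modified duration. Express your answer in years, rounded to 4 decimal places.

2.8065 years

Periodic yield y = 0.0355. First find Macaulay duration:
  t   CF        PV=CF/(1+0.0355)^t    t·PV
  1        16.25        15.6929        15.6929
  2        16.25        15.1549        30.3098
  3       516.25       464.9538     1,394.8613
  Σ                    495.8016     1,440.8640
P = 495.8016; Macaulay duration = 1,440.8640 / 495.8016 = 2.90613 years.
Modified duration = D_Mac / (1 + y) = 2.90613 / 1.0355 = 2.80650 years.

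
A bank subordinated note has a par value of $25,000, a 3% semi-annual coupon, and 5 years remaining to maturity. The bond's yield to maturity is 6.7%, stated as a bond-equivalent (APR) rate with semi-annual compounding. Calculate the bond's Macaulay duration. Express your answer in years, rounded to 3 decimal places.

4.645 years

Periodic yield y = 0.0335. Discount each cash flow and weight by its period:
  t   CF        PV=CF/(1+0.0335)^t    t·PV
  1       375.00       362.8447       362.8447
  2       375.00       351.0834       702.1668
  3       375.00       339.7033     1,019.1100
  4       375.00       328.6922     1,314.7686
  5       375.00       318.0379     1,590.1894
  6       375.00       307.7290     1,846.3738
  7       375.00       297.7542     2,084.2794
  8       375.00       288.1028     2,304.8221
  9       375.00       278.7642     2,508.8775
  10   25,375.00    18,251.6126   182,516.1257
  Σ                 21,124.3242   196,249.5581
Price P = Σ PV = 21,124.3242.
Macaulay duration = Σ(t·PV) / P = 196,249.5581 / 21,124.3242 = 9.29022 half-year periods.
In years: 9.29022 / 2 = 4.64511 years.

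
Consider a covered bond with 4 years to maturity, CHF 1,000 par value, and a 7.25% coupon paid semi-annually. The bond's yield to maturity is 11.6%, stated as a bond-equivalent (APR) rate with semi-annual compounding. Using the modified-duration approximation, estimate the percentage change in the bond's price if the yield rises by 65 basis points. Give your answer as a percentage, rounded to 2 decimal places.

-2.15%

Periodic yield y = 0.058. Modified duration first:
  t   CF        PV=CF/(1+0.058)^t    t·PV
  1        36.25        34.2628        34.2628
  2        36.25        32.3845        64.7689
  3        36.25        30.6091        91.8274
  4        36.25        28.9311       115.7245
  5        36.25        27.3451       136.7255
  6        36.25        25.8460       155.0762
  7        36.25        24.4291       171.0040
  8     1,036.25       660.0536     5,280.4288
  Σ                    863.8614     6,049.8182
P = 863.8614; D_Mac = 7.00323 half-year periods = 3.50161 yrs; D_mod = 3.50161/(1+0.058) = 3.30965 yrs.
ΔP/P ≈ -D_mod · Δy = -3.30965 × (+0.0065) = -0.021513 = -2.1513%.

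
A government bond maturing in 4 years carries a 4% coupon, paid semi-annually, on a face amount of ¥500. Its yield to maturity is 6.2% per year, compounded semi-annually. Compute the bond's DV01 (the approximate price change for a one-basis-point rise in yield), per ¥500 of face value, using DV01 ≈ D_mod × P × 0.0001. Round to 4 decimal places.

¥0.1667

Periodic yield y = 0.031.
  t   CF        PV=CF/(1+0.031)^t    t·PV
  1        10.00         9.6993         9.6993
  2        10.00         9.4077        18.8154
  3        10.00         9.1248        27.3744
  4        10.00         8.8504        35.4018
  5        10.00         8.5843        42.9217
  6        10.00         8.3262        49.9573
  7        10.00         8.0759        56.5311
  8       510.00       399.4853     3,195.8828
  Σ                    461.5540     3,436.5838
P = 461.5540; D_Mac = 7.44568 half-year periods = 3.72284 yrs; D_mod = 3.61090 yrs.
DV01 ≈ 3.61090 × 461.5540 × 0.0001 = 0.166663.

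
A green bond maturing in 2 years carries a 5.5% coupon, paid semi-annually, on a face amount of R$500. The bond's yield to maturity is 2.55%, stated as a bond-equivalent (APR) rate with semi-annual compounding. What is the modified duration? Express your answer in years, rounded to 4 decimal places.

Periodic yield y = 0.01275. First find Macaulay duration:
  t   CF        PV=CF/(1+0.01275)^t    t·PV
  1        13.75        13.5769        13.5769
  2        13.75        13.4060        26.8119
  3        13.75        13.2372        39.7116
  4       513.75       488.3631     1,953.4523
  Σ                    528.5831     2,033.5527
P = 528.5831; Macaulay duration = 2,033.5527 / 528.5831 = 3.84718 half-year periods = 1.92359 years.
Modified duration = D_Mac / (1 + y) = 1.92359 / 1.01275 = 1.89937 years.

1.8994 years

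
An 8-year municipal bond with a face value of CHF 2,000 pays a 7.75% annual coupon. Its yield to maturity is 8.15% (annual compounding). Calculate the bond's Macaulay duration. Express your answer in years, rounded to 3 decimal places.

Periodic yield y = 0.0815. Discount each cash flow and weight by its year:
  t   CF        PV=CF/(1+0.0815)^t    t·PV
  1       155.00       143.3195       143.3195
  2       155.00       132.5192       265.0383
  3       155.00       122.5327       367.5982
  4       155.00       113.2989       453.1955
  5       155.00       104.7609       523.8043
  6       155.00        96.8663       581.1976
  7       155.00        89.5666       626.9661
  8     2,155.00     1,151.4235     9,211.3879
  Σ                  1,954.2874    12,172.5074
Price P = Σ PV = 1,954.2874.
Macaulay duration = Σ(t·PV) / P = 12,172.5074 / 1,954.2874 = 6.22862 years.

6.229 years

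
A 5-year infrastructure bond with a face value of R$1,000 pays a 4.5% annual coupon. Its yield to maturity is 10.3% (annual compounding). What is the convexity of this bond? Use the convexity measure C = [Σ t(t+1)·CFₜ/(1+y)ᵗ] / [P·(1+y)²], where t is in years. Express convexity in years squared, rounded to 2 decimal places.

21.57

With y = 0.103:
  t   CF        PV=CF/(1+0.103)^t    t·PV        t(t+1)·PV
  1        45.00        40.7978        40.7978          81.5956
  2        45.00        36.9881        73.9761         221.9283
  3        45.00        33.5340       100.6021         402.4086
  4        45.00        30.4026       121.6103         608.0516
  5     1,045.00       640.0866     3,200.4329      19,202.5977
  Σ                    781.8091     3,537.4193      20,516.5819
P = 781.8091.
Convexity = Σ t(t+1)·PV / [P·(1+y)²] = 20,516.5819 / (781.8091 × 1.216609) = 21.57015.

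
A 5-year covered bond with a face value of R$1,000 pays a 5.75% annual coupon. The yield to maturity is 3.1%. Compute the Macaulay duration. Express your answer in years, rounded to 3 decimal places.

Periodic yield y = 0.031. Discount each cash flow and weight by its year:
  t   CF        PV=CF/(1+0.031)^t    t·PV
  1        57.50        55.7711        55.7711
  2        57.50        54.0942       108.1884
  3        57.50        52.4677       157.4030
  4        57.50        50.8901       203.5603
  5     1,057.50       907.7935     4,538.9673
  Σ                  1,121.0165     5,063.8901
Price P = Σ PV = 1,121.0165.
Macaulay duration = Σ(t·PV) / P = 5,063.8901 / 1,121.0165 = 4.51723 years.

4.517 years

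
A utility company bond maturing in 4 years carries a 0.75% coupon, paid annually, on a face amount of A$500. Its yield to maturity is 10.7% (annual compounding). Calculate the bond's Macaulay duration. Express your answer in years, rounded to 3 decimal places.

Periodic yield y = 0.107. Discount each cash flow and weight by its year:
  t   CF        PV=CF/(1+0.107)^t    t·PV
  1         3.75         3.3875         3.3875
  2         3.75         3.0601         6.1202
  3         3.75         2.7643         8.2930
  4       503.75       335.4475     1,341.7900
  Σ                    344.6595     1,359.5908
Price P = Σ PV = 344.6595.
Macaulay duration = Σ(t·PV) / P = 1,359.5908 / 344.6595 = 3.94474 years.

3.945 years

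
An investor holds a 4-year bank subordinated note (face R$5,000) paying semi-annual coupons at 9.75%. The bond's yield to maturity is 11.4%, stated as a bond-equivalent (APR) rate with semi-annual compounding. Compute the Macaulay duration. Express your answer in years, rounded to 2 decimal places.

Periodic yield y = 0.057. Discount each cash flow and weight by its period:
  t   CF        PV=CF/(1+0.057)^t    t·PV
  1       243.75       230.6055       230.6055
  2       243.75       218.1698       436.3396
  3       243.75       206.4047       619.2142
  4       243.75       195.2741       781.0965
  5       243.75       184.7437       923.7186
  6       243.75       174.7812     1,048.6872
  7       243.75       165.3559     1,157.4913
  8     5,243.75     3,365.4418    26,923.5341
  Σ                  4,740.7767    32,120.6870
Price P = Σ PV = 4,740.7767.
Macaulay duration = Σ(t·PV) / P = 32,120.6870 / 4,740.7767 = 6.77541 half-year periods.
In years: 6.77541 / 2 = 3.38770 years.

3.39 years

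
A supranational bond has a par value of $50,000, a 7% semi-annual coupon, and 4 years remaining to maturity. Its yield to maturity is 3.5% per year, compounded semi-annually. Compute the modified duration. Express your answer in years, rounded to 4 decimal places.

3.5263 years

Periodic yield y = 0.0175. First find Macaulay duration:
  t   CF        PV=CF/(1+0.0175)^t    t·PV
  1     1,750.00     1,719.9017     1,719.9017
  2     1,750.00     1,690.3211     3,380.6422
  3     1,750.00     1,661.2492     4,983.7477
  4     1,750.00     1,632.6774     6,530.7095
  5     1,750.00     1,604.5969     8,022.9847
  6     1,750.00     1,576.9994     9,461.9967
  7     1,750.00     1,549.8766    10,849.1363
  8    51,750.00    45,043.7989   360,350.3913
  Σ                 56,479.4213   405,299.5101
P = 56,479.4213; Macaulay duration = 405,299.5101 / 56,479.4213 = 7.17606 half-year periods = 3.58803 years.
Modified duration = D_Mac / (1 + y) = 3.58803 / 1.0175 = 3.52632 years.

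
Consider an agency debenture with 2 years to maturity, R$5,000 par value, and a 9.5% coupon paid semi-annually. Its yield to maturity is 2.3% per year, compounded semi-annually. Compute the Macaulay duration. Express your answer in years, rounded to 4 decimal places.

1.8774 years

Periodic yield y = 0.0115. Discount each cash flow and weight by its period:
  t   CF        PV=CF/(1+0.0115)^t    t·PV
  1       237.50       234.7998       234.7998
  2       237.50       232.1303       464.2606
  3       237.50       229.4912       688.4735
  4     5,237.50     5,003.3454    20,013.3817
  Σ                  5,699.7667    21,400.9156
Price P = Σ PV = 5,699.7667.
Macaulay duration = Σ(t·PV) / P = 21,400.9156 / 5,699.7667 = 3.75470 half-year periods.
In years: 3.75470 / 2 = 1.87735 years.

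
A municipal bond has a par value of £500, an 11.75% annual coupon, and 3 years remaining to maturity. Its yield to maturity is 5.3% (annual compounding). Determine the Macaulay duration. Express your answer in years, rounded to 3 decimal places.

2.720 years

Periodic yield y = 0.053. Discount each cash flow and weight by its year:
  t   CF        PV=CF/(1+0.053)^t    t·PV
  1        58.75        55.7930        55.7930
  2        58.75        52.9848       105.9696
  3       558.75       478.5556     1,435.6669
  Σ                    587.3334     1,597.4294
Price P = Σ PV = 587.3334.
Macaulay duration = Σ(t·PV) / P = 1,597.4294 / 587.3334 = 2.71980 years.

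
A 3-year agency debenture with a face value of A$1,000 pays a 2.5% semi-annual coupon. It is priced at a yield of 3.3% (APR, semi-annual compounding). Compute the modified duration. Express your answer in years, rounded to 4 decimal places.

2.8605 years

Periodic yield y = 0.0165. First find Macaulay duration:
  t   CF        PV=CF/(1+0.0165)^t    t·PV
  1        12.50        12.2971        12.2971
  2        12.50        12.0975        24.1950
  3        12.50        11.9011        35.7034
  4        12.50        11.7079        46.8318
  5        12.50        11.5179        57.5895
  6     1,012.50       917.8057     5,506.8340
  Σ                    977.3272     5,683.4507
P = 977.3272; Macaulay duration = 5,683.4507 / 977.3272 = 5.81530 half-year periods = 2.90765 years.
Modified duration = D_Mac / (1 + y) = 2.90765 / 1.0165 = 2.86045 years.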